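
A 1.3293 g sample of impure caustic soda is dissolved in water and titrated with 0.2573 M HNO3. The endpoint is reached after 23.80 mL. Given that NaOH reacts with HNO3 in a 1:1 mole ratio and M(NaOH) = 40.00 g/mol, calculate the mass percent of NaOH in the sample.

n(HNO3) = 0.2573 x 0.02380 = 0.006124 mol.
n(NaOH) = 0.006124 / 1 = 0.006124 mol.
mass of NaOH = 0.006124 x 40.00 = 0.2449 g.
% purity = 0.2449 / 1.3293 x 100 = 18.4%.

18.4%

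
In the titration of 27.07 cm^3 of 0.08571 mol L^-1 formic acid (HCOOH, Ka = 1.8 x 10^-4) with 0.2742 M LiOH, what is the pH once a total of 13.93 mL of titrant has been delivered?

n(acid) = 0.08571 x 0.02707 = 0.002320 mol; n(LiOH) added = 0.2742 x 0.01393 = 0.003820 mol.
Base is in excess by 0.003820 - 0.002320 = 0.001499 mol in a total volume of 0.04100 L.
[OH^-] = 0.001499/0.04100 = 0.03657 M, so pOH = 1.44 and pH = 14.00 - 1.44 = 12.56.

12.56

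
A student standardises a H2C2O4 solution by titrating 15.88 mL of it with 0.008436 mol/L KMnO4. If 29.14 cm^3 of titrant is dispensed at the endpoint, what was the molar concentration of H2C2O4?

n(KMnO4) = 0.008436 x 0.02914 = 0.0002458 mol.
From the balanced equation, 2 mol KMnO4 reacts with 5 mol H2C2O4, so n(H2C2O4) = 0.0002458 x 5/2 = 0.0006146 mol.
[H2C2O4] = 0.0006146 / 0.01588 L = 0.0387 M.

0.0387 M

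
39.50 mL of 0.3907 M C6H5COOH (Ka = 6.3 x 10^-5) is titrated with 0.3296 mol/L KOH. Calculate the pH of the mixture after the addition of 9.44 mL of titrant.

3.60

Initial n(C6H5COOH) = 0.3907 x 0.03950 = 0.01543 mol.
n(KOH) added = 0.3296 x 0.009440 = 0.003111 mol, converting that many moles of C6H5COOH to C6H5COO-.
Remaining n(C6H5COOH) = 0.01232 mol; n(C6H5COO-) = 0.003111 mol.
By Henderson-Hasselbalch, pH = pKa + log([A^-]/[HA]) = 4.20 + log(0.003111/0.01232) = 4.20 + (-0.60) = 3.60.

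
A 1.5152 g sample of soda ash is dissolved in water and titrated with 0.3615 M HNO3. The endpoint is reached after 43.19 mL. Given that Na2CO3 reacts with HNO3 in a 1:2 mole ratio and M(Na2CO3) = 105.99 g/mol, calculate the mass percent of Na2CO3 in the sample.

54.6%

n(HNO3) = 0.3615 x 0.04319 = 0.01561 mol.
n(Na2CO3) = 0.01561 / 2 = 0.007807 mol.
mass of Na2CO3 = 0.007807 x 105.99 = 0.8274 g.
% purity = 0.8274 / 1.5152 x 100 = 54.6%.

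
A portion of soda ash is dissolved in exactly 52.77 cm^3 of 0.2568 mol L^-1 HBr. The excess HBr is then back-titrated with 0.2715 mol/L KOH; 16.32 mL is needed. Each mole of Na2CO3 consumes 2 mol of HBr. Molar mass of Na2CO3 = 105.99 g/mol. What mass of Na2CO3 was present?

Total n(HBr) added = 0.2568 x 0.05277 = 0.01355 mol.
n(KOH) used = 0.2715 x 0.01632 = 0.004431 mol, which equals the excess n(HBr).
So n(HBr) consumed by the sample = 0.01355 - 0.004431 = 0.009120 mol.
n(Na2CO3) = 0.009120 / 2 = 0.004560 mol.
mass = 0.004560 mol x 105.99 g/mol = 0.483 g.

0.483 g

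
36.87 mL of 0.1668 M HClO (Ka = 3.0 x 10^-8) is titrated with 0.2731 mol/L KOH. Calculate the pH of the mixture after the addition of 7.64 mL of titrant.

7.23

Initial n(HClO) = 0.1668 x 0.03687 = 0.006150 mol.
n(KOH) added = 0.2731 x 0.007640 = 0.002086 mol, converting that many moles of HClO to ClO-.
Remaining n(HClO) = 0.004063 mol; n(ClO-) = 0.002086 mol.
By Henderson-Hasselbalch, pH = pKa + log([A^-]/[HA]) = 7.52 + log(0.002086/0.004063) = 7.52 + (-0.29) = 7.23.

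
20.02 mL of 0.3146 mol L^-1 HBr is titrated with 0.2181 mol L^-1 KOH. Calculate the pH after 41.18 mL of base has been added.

12.64

n(acid) = 0.3146 x 0.02002 = 0.006298 mol; n(KOH) added = 0.2181 x 0.04118 = 0.008981 mol.
Base is in excess by 0.008981 - 0.006298 = 0.002683 mol in a total volume of 0.06120 L.
[OH^-] = 0.002683/0.06120 = 0.04384 M, so pOH = 1.36 and pH = 14.00 - 1.36 = 12.64.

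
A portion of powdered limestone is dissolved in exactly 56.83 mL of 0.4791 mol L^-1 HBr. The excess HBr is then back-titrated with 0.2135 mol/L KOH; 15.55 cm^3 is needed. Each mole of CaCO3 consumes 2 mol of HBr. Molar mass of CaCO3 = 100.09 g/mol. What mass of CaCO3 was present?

Total n(HBr) added = 0.4791 x 0.05683 = 0.02723 mol.
n(KOH) used = 0.2135 x 0.01555 = 0.003320 mol, which equals the excess n(HBr).
So n(HBr) consumed by the sample = 0.02723 - 0.003320 = 0.02391 mol.
n(CaCO3) = 0.02391 / 2 = 0.01195 mol.
mass = 0.01195 mol x 100.09 g/mol = 1.20 g.

1.20 g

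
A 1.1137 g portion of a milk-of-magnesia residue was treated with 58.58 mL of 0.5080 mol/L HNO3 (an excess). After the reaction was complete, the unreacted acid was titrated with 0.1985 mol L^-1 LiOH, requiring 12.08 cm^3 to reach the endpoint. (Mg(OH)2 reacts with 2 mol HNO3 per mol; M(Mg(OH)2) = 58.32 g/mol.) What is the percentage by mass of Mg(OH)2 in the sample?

Total n(HNO3) added = 0.5080 x 0.05858 = 0.02976 mol.
n(LiOH) used = 0.1985 x 0.01208 = 0.002398 mol, which equals the excess n(HNO3).
So n(HNO3) consumed by the sample = 0.02976 - 0.002398 = 0.02736 mol.
n(Mg(OH)2) = 0.02736 / 2 = 0.01368 mol.
mass Mg(OH)2 = 0.01368 x 58.32 = 0.7978 g, so %Mg(OH)2 = 0.7978/1.1137 x 100 = 71.6%.

71.6%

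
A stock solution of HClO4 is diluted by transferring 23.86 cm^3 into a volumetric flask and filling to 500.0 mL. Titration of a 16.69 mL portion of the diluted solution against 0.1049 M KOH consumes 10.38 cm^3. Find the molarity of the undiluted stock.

1.37 M

n(KOH) = 0.1049 x 0.01038 = 0.001089 mol.
n(HClO4) in the aliquot = 0.001089 mol.
[diluted HClO4] = 0.001089 / 0.01669 = 0.06524 M.
Dilution factor = 500.0/23.86 = 20.96, so [stock] = 0.06524 x 20.96 = 1.37 M.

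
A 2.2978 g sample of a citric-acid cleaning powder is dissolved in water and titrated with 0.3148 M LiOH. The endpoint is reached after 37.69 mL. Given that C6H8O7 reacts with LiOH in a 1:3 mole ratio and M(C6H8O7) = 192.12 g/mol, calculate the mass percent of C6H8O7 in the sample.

33.1%

n(LiOH) = 0.3148 x 0.03769 = 0.01186 mol.
n(C6H8O7) = 0.01186 / 3 = 0.003955 mol.
mass of C6H8O7 = 0.003955 x 192.12 = 0.7598 g.
% purity = 0.7598 / 2.2978 x 100 = 33.1%.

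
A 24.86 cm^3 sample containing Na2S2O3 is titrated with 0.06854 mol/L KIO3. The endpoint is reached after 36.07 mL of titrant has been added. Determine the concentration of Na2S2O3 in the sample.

n(KIO3) = 0.06854 x 0.03607 = 0.002472 mol.
From the balanced equation, 1 mol KIO3 reacts with 6 mol Na2S2O3, so n(Na2S2O3) = 0.002472 x 6/1 = 0.01483 mol.
[Na2S2O3] = 0.01483 / 0.02486 L = 0.597 M.

0.597 M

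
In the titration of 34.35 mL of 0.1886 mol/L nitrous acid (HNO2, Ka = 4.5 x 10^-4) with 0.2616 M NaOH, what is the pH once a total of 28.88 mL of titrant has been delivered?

n(acid) = 0.1886 x 0.03435 = 0.006478 mol; n(NaOH) added = 0.2616 x 0.02888 = 0.007555 mol.
Base is in excess by 0.007555 - 0.006478 = 0.001077 mol in a total volume of 0.06323 L.
[OH^-] = 0.001077/0.06323 = 0.01703 M, so pOH = 1.77 and pH = 14.00 - 1.77 = 12.23.

12.23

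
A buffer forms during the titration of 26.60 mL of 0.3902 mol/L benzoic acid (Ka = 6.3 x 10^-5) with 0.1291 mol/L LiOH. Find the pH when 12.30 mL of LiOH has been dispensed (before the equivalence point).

Initial n(C6H5COOH) = 0.3902 x 0.02660 = 0.01038 mol.
n(LiOH) added = 0.1291 x 0.01230 = 0.001588 mol, converting that many moles of C6H5COOH to C6H5COO-.
Remaining n(C6H5COOH) = 0.008791 mol; n(C6H5COO-) = 0.001588 mol.
By Henderson-Hasselbalch, pH = pKa + log([A^-]/[HA]) = 4.20 + log(0.001588/0.008791) = 4.20 + (-0.74) = 3.46.

3.46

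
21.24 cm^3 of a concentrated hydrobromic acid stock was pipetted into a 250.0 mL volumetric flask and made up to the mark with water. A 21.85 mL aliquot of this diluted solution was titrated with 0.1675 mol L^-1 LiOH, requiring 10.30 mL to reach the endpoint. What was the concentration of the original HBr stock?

0.929 M

n(LiOH) = 0.1675 x 0.01030 = 0.001725 mol.
n(HBr) in the aliquot = 0.001725 mol.
[diluted HBr] = 0.001725 / 0.02185 = 0.07896 M.
Dilution factor = 250.0/21.24 = 11.77, so [stock] = 0.07896 x 11.77 = 0.929 M.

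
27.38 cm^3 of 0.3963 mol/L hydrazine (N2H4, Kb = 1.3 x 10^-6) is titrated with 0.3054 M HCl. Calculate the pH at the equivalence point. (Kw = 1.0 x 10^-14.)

4.44

n(N2H4) = 0.3963 x 0.02738 = 0.01085 mol; V(HCl) at equivalence = 0.01085/0.3054 = 0.03553 L.
At equivalence the base is fully converted to N2H5+; total volume = 0.06291 L, so [N2H5+] = 0.01085/0.06291 = 0.1725 M.
Ka(N2H5+) = Kw/Kb = 1.0e-14 / 1.3 x 10^-6 = 7.69e-9.
[H^+] = sqrt(Ka x [N2H5+]) = sqrt(7.69e-9 x 0.1725) = 3.64e-5 M.
pH = -log(3.64e-5) = 4.44.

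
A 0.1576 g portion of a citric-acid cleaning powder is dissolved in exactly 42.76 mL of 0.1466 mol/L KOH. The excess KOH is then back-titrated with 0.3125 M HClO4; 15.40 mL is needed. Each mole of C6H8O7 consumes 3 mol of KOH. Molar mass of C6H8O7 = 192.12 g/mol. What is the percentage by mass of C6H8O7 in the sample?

Total n(KOH) added = 0.1466 x 0.04276 = 0.006269 mol.
n(HClO4) used = 0.3125 x 0.01540 = 0.004812 mol, which equals the excess n(KOH).
So n(KOH) consumed by the sample = 0.006269 - 0.004812 = 0.001456 mol.
n(C6H8O7) = 0.001456 / 3 = 0.0004854 mol.
mass C6H8O7 = 0.0004854 x 192.12 = 0.09325 g, so %C6H8O7 = 0.09325/0.1576 x 100 = 59.2%.

59.2%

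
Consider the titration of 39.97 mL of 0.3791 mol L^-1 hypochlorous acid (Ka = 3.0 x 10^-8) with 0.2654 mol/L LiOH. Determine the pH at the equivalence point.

n(HClO) = 0.3791 x 0.03997 = 0.01515 mol; V(LiOH) at equivalence = 0.01515/0.2654 = 0.05709 L.
At equivalence all the acid is converted to ClO-; total volume = 0.03997 + 0.05709 = 0.09706 L, so [ClO-] = 0.01515/0.09706 = 0.1561 M.
Kb = Kw/Ka = 1.0e-14 / 3.0 x 10^-8 = 3.33e-7.
[OH^-] = sqrt(Kb x [ClO-]) = sqrt(3.33e-7 x 0.1561) = 0.000228 M.
pOH = 3.64, so pH = 14.00 - 3.64 = 10.36.

10.36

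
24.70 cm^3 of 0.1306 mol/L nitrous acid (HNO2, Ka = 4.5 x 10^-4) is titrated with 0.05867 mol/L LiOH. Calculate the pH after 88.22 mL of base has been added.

n(acid) = 0.1306 x 0.02470 = 0.003226 mol; n(LiOH) added = 0.05867 x 0.08822 = 0.005176 mol.
Base is in excess by 0.005176 - 0.003226 = 0.001950 mol in a total volume of 0.1129 L.
[OH^-] = 0.001950/0.1129 = 0.01727 M, so pOH = 1.76 and pH = 14.00 - 1.76 = 12.24.

12.24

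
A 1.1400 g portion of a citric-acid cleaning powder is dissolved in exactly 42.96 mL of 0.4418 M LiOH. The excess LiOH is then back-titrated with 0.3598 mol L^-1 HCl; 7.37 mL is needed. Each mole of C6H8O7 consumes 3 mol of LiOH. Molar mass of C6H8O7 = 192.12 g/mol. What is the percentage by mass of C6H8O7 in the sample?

Total n(LiOH) added = 0.4418 x 0.04296 = 0.01898 mol.
n(HCl) used = 0.3598 x 0.007370 = 0.002652 mol, which equals the excess n(LiOH).
So n(LiOH) consumed by the sample = 0.01898 - 0.002652 = 0.01633 mol.
n(C6H8O7) = 0.01633 / 3 = 0.005443 mol.
mass C6H8O7 = 0.005443 x 192.12 = 1.046 g, so %C6H8O7 = 1.046/1.1400 x 100 = 91.7%.

91.7%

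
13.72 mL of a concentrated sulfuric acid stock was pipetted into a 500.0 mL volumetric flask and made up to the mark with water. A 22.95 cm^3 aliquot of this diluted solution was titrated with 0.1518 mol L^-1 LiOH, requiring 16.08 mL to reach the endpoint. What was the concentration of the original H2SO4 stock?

n(LiOH) = 0.1518 x 0.01608 = 0.002441 mol.
n(H2SO4) in the aliquot = 0.002441 x 1/2 = 0.001220 mol.
[diluted H2SO4] = 0.001220 / 0.02295 = 0.05318 M.
Dilution factor = 500.0/13.72 = 36.44, so [stock] = 0.05318 x 36.44 = 1.94 M.

1.94 M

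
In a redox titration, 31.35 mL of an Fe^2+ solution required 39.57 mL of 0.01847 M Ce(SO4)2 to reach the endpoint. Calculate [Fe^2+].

0.0233 M

n(Ce(SO4)2) = 0.01847 x 0.03957 = 0.0007309 mol.
From the balanced equation, 1 mol Ce(SO4)2 reacts with 1 mol Fe^2+, so n(Fe^2+) = 0.0007309 x 1/1 = 0.0007309 mol.
[Fe^2+] = 0.0007309 / 0.03135 L = 0.0233 M.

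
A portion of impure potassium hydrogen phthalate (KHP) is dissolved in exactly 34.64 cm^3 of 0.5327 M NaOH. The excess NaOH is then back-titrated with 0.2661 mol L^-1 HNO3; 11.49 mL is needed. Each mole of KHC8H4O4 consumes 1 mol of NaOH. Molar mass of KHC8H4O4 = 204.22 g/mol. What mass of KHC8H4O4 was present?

Total n(NaOH) added = 0.5327 x 0.03464 = 0.01845 mol.
n(HNO3) used = 0.2661 x 0.01149 = 0.003057 mol, which equals the excess n(NaOH).
So n(NaOH) consumed by the sample = 0.01845 - 0.003057 = 0.01540 mol.
n(KHC8H4O4) = 0.01540 / 1 = 0.01540 mol.
mass = 0.01540 mol x 204.22 g/mol = 3.14 g.

3.14 g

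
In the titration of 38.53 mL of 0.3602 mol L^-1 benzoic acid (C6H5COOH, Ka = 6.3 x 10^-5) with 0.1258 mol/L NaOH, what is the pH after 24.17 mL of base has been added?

3.65

Initial n(C6H5COOH) = 0.3602 x 0.03853 = 0.01388 mol.
n(NaOH) added = 0.1258 x 0.02417 = 0.003041 mol, converting that many moles of C6H5COOH to C6H5COO-.
Remaining n(C6H5COOH) = 0.01084 mol; n(C6H5COO-) = 0.003041 mol.
By Henderson-Hasselbalch, pH = pKa + log([A^-]/[HA]) = 4.20 + log(0.003041/0.01084) = 4.20 + (-0.55) = 3.65.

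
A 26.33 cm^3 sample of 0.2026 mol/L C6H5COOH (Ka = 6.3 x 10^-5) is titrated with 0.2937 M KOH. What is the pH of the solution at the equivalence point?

n(C6H5COOH) = 0.2026 x 0.02633 = 0.005334 mol; V(KOH) at equivalence = 0.005334/0.2937 = 0.01816 L.
At equivalence all the acid is converted to C6H5COO-; total volume = 0.02633 + 0.01816 = 0.04449 L, so [C6H5COO-] = 0.005334/0.04449 = 0.1199 M.
Kb = Kw/Ka = 1.0e-14 / 6.3 x 10^-5 = 1.59e-10.
[OH^-] = sqrt(Kb x [C6H5COO-]) = sqrt(1.59e-10 x 0.1199) = 4.36e-6 M.
pOH = 5.36, so pH = 14.00 - 5.36 = 8.64.

8.64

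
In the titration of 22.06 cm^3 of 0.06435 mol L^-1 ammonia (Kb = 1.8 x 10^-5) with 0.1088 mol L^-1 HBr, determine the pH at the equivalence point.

5.32

n(NH3) = 0.06435 x 0.02206 = 0.001420 mol; V(HBr) at equivalence = 0.001420/0.1088 = 0.01305 L.
At equivalence the base is fully converted to NH4+; total volume = 0.03511 L, so [NH4+] = 0.001420/0.03511 = 0.04043 M.
Ka(NH4+) = Kw/Kb = 1.0e-14 / 1.8 x 10^-5 = 5.56e-10.
[H^+] = sqrt(Ka x [NH4+]) = sqrt(5.56e-10 x 0.04043) = 4.74e-6 M.
pH = -log(4.74e-6) = 5.32.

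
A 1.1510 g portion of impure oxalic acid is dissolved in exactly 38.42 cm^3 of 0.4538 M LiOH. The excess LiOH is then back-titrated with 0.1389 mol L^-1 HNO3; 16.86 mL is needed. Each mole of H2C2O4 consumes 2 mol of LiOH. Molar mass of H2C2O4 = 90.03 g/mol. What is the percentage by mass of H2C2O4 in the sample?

Total n(LiOH) added = 0.4538 x 0.03842 = 0.01743 mol.
n(HNO3) used = 0.1389 x 0.01686 = 0.002342 mol, which equals the excess n(LiOH).
So n(LiOH) consumed by the sample = 0.01743 - 0.002342 = 0.01509 mol.
n(H2C2O4) = 0.01509 / 2 = 0.007547 mol.
mass H2C2O4 = 0.007547 x 90.03 = 0.6794 g, so %H2C2O4 = 0.6794/1.1510 x 100 = 59.0%.

59.0%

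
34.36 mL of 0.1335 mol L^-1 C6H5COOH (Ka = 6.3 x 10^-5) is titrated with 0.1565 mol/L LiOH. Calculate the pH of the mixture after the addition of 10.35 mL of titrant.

3.94

Initial n(C6H5COOH) = 0.1335 x 0.03436 = 0.004587 mol.
n(LiOH) added = 0.1565 x 0.01035 = 0.001620 mol, converting that many moles of C6H5COOH to C6H5COO-.
Remaining n(C6H5COOH) = 0.002967 mol; n(C6H5COO-) = 0.001620 mol.
By Henderson-Hasselbalch, pH = pKa + log([A^-]/[HA]) = 4.20 + log(0.001620/0.002967) = 4.20 + (-0.26) = 3.94.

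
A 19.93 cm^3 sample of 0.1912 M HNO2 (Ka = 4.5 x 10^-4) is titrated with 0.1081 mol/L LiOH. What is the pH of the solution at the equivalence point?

8.09

n(HNO2) = 0.1912 x 0.01993 = 0.003811 mol; V(LiOH) at equivalence = 0.003811/0.1081 = 0.03525 L.
At equivalence all the acid is converted to NO2-; total volume = 0.01993 + 0.03525 = 0.05518 L, so [NO2-] = 0.003811/0.05518 = 0.06906 M.
Kb = Kw/Ka = 1.0e-14 / 4.5 x 10^-4 = 2.22e-11.
[OH^-] = sqrt(Kb x [NO2-]) = sqrt(2.22e-11 x 0.06906) = 1.24e-6 M.
pOH = 5.91, so pH = 14.00 - 5.91 = 8.09.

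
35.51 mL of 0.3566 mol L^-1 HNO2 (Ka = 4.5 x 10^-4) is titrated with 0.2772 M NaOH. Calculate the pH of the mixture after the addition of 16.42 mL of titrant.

Initial n(HNO2) = 0.3566 x 0.03551 = 0.01266 mol.
n(NaOH) added = 0.2772 x 0.01642 = 0.004552 mol, converting that many moles of HNO2 to NO2-.
Remaining n(HNO2) = 0.008111 mol; n(NO2-) = 0.004552 mol.
By Henderson-Hasselbalch, pH = pKa + log([A^-]/[HA]) = 3.35 + log(0.004552/0.008111) = 3.35 + (-0.25) = 3.10.

3.10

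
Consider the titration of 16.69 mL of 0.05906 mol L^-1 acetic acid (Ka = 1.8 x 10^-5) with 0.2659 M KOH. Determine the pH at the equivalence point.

n(CH3COOH) = 0.05906 x 0.01669 = 0.0009857 mol; V(KOH) at equivalence = 0.0009857/0.2659 = 0.003707 L.
At equivalence all the acid is converted to CH3COO-; total volume = 0.01669 + 0.003707 = 0.02040 L, so [CH3COO-] = 0.0009857/0.02040 = 0.04833 M.
Kb = Kw/Ka = 1.0e-14 / 1.8 x 10^-5 = 5.56e-10.
[OH^-] = sqrt(Kb x [CH3COO-]) = sqrt(5.56e-10 x 0.04833) = 5.18e-6 M.
pOH = 5.29, so pH = 14.00 - 5.29 = 8.71.

8.71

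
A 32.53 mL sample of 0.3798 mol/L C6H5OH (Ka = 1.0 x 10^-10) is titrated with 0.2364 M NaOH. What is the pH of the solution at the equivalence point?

n(C6H5OH) = 0.3798 x 0.03253 = 0.01235 mol; V(NaOH) at equivalence = 0.01235/0.2364 = 0.05226 L.
At equivalence all the acid is converted to C6H5O-; total volume = 0.03253 + 0.05226 = 0.08479 L, so [C6H5O-] = 0.01235/0.08479 = 0.1457 M.
Kb = Kw/Ka = 1.0e-14 / 1.0 x 10^-10 = 0.000100.
[OH^-] = sqrt(Kb x [C6H5O-]) = sqrt(0.000100 x 0.1457) = 0.00382 M.
pOH = 2.42, so pH = 14.00 - 2.42 = 11.58.

11.58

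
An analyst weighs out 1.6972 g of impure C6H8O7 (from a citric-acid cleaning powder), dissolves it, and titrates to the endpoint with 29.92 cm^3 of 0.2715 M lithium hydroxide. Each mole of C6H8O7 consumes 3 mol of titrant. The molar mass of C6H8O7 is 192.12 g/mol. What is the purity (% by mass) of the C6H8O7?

n(LiOH) = 0.2715 x 0.02992 = 0.008123 mol.
n(C6H8O7) = 0.008123 / 3 = 0.002708 mol.
mass of C6H8O7 = 0.002708 x 192.12 = 0.5202 g.
% purity = 0.5202 / 1.6972 x 100 = 30.7%.

30.7%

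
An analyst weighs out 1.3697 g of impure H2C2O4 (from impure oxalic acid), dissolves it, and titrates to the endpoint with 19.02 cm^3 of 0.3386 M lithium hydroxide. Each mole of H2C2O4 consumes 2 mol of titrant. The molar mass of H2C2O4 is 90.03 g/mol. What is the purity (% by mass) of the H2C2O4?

n(LiOH) = 0.3386 x 0.01902 = 0.006440 mol.
n(H2C2O4) = 0.006440 / 2 = 0.003220 mol.
mass of H2C2O4 = 0.003220 x 90.03 = 0.2899 g.
% purity = 0.2899 / 1.3697 x 100 = 21.2%.

21.2%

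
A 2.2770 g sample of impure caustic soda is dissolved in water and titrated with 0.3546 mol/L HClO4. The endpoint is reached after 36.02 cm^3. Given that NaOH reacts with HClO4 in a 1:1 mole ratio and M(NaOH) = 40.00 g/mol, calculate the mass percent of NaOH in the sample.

22.4%

n(HClO4) = 0.3546 x 0.03602 = 0.01277 mol.
n(NaOH) = 0.01277 / 1 = 0.01277 mol.
mass of NaOH = 0.01277 x 40.00 = 0.5109 g.
% purity = 0.5109 / 2.2770 x 100 = 22.4%.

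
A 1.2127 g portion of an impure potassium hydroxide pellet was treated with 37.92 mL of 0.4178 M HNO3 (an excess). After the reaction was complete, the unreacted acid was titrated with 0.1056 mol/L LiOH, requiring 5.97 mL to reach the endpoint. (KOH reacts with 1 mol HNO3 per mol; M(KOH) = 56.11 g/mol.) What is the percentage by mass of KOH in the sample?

Total n(HNO3) added = 0.4178 x 0.03792 = 0.01584 mol.
n(LiOH) used = 0.1056 x 0.005970 = 0.0006304 mol, which equals the excess n(HNO3).
So n(HNO3) consumed by the sample = 0.01584 - 0.0006304 = 0.01521 mol.
n(KOH) = 0.01521 / 1 = 0.01521 mol.
mass KOH = 0.01521 x 56.11 = 0.8536 g, so %KOH = 0.8536/1.2127 x 100 = 70.4%.

70.4%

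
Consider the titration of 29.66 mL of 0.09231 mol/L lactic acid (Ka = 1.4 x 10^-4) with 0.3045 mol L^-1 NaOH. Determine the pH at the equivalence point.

n(HC3H5O3) = 0.09231 x 0.02966 = 0.002738 mol; V(NaOH) at equivalence = 0.002738/0.3045 = 0.008992 L.
At equivalence all the acid is converted to C3H5O3-; total volume = 0.02966 + 0.008992 = 0.03865 L, so [C3H5O3-] = 0.002738/0.03865 = 0.07084 M.
Kb = Kw/Ka = 1.0e-14 / 1.4 x 10^-4 = 7.14e-11.
[OH^-] = sqrt(Kb x [C3H5O3-]) = sqrt(7.14e-11 x 0.07084) = 2.25e-6 M.
pOH = 5.65, so pH = 14.00 - 5.65 = 8.35.

8.35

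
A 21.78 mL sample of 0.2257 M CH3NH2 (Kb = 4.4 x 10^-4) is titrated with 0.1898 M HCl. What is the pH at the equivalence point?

n(CH3NH2) = 0.2257 x 0.02178 = 0.004916 mol; V(HCl) at equivalence = 0.004916/0.1898 = 0.02590 L.
At equivalence the base is fully converted to CH3NH3+; total volume = 0.04768 L, so [CH3NH3+] = 0.004916/0.04768 = 0.1031 M.
Ka(CH3NH3+) = Kw/Kb = 1.0e-14 / 4.4 x 10^-4 = 2.27e-11.
[H^+] = sqrt(Ka x [CH3NH3+]) = sqrt(2.27e-11 x 0.1031) = 1.53e-6 M.
pH = -log(1.53e-6) = 5.82.

5.82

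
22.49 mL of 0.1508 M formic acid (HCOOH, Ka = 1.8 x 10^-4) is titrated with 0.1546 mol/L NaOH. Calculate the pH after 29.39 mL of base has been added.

n(acid) = 0.1508 x 0.02249 = 0.003391 mol; n(NaOH) added = 0.1546 x 0.02939 = 0.004544 mol.
Base is in excess by 0.004544 - 0.003391 = 0.001152 mol in a total volume of 0.05188 L.
[OH^-] = 0.001152/0.05188 = 0.02221 M, so pOH = 1.65 and pH = 14.00 - 1.65 = 12.35.

12.35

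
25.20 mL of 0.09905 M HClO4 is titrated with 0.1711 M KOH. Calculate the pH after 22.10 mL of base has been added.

n(acid) = 0.09905 x 0.02520 = 0.002496 mol; n(KOH) added = 0.1711 x 0.02210 = 0.003781 mol.
Base is in excess by 0.003781 - 0.002496 = 0.001285 mol in a total volume of 0.04730 L.
[OH^-] = 0.001285/0.04730 = 0.02717 M, so pOH = 1.57 and pH = 14.00 - 1.57 = 12.43.

12.43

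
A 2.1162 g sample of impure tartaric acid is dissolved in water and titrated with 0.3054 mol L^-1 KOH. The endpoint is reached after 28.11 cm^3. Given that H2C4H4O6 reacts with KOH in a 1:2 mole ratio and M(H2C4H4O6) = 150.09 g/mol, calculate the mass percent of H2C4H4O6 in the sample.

n(KOH) = 0.3054 x 0.02811 = 0.008585 mol.
n(H2C4H4O6) = 0.008585 / 2 = 0.004292 mol.
mass of H2C4H4O6 = 0.004292 x 150.09 = 0.6442 g.
% purity = 0.6442 / 2.1162 x 100 = 30.4%.

30.4%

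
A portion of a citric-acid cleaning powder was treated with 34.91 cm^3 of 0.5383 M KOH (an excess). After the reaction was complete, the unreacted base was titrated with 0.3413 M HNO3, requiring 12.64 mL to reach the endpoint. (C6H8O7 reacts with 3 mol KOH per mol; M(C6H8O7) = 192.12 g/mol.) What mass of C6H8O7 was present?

0.927 g

Total n(KOH) added = 0.5383 x 0.03491 = 0.01879 mol.
n(HNO3) used = 0.3413 x 0.01264 = 0.004314 mol, which equals the excess n(KOH).
So n(KOH) consumed by the sample = 0.01879 - 0.004314 = 0.01448 mol.
n(C6H8O7) = 0.01448 / 3 = 0.004826 mol.
mass = 0.004826 mol x 192.12 g/mol = 0.927 g.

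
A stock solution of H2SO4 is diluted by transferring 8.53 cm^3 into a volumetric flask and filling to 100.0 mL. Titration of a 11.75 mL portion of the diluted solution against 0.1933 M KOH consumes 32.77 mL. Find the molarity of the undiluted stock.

n(KOH) = 0.1933 x 0.03277 = 0.006334 mol.
n(H2SO4) in the aliquot = 0.006334 x 1/2 = 0.003167 mol.
[diluted H2SO4] = 0.003167 / 0.01175 = 0.2696 M.
Dilution factor = 100.0/8.530 = 11.72, so [stock] = 0.2696 x 11.72 = 3.16 M.

3.16 M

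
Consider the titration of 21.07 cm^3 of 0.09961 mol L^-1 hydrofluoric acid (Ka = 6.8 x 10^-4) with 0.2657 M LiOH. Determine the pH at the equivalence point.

8.01

n(HF) = 0.09961 x 0.02107 = 0.002099 mol; V(LiOH) at equivalence = 0.002099/0.2657 = 0.007899 L.
At equivalence all the acid is converted to F-; total volume = 0.02107 + 0.007899 = 0.02897 L, so [F-] = 0.002099/0.02897 = 0.07245 M.
Kb = Kw/Ka = 1.0e-14 / 6.8 x 10^-4 = 1.47e-11.
[OH^-] = sqrt(Kb x [F-]) = sqrt(1.47e-11 x 0.07245) = 1.03e-6 M.
pOH = 5.99, so pH = 14.00 - 5.99 = 8.01.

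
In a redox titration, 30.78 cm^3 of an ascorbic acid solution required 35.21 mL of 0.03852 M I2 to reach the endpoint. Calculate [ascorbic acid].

n(I2) = 0.03852 x 0.03521 = 0.001356 mol.
From the balanced equation, 1 mol I2 reacts with 1 mol ascorbic acid, so n(ascorbic acid) = 0.001356 x 1/1 = 0.001356 mol.
[ascorbic acid] = 0.001356 / 0.03078 L = 0.0441 M.

0.0441 M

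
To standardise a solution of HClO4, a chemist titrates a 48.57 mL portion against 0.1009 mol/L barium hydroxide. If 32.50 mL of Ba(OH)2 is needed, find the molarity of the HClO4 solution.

n(Ba(OH)2) delivered = 0.1009 x 0.03250 = 0.003279 mol.
The reaction is 2 HClO4 + 1 Ba(OH)2, so n(HClO4) = 0.003279 x 2/1 = 0.006559 mol.
[HClO4] = 0.006559 mol / 0.04857 L = 0.135 M.

0.135 M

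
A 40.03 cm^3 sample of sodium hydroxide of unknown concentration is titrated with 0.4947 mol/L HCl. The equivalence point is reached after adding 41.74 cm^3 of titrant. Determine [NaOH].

0.516 M

n(HCl) delivered = 0.4947 x 0.04174 = 0.02065 mol.
For a 1:1 reaction, n(NaOH) = 0.02065 mol.
[NaOH] = 0.02065 mol / 0.04003 L = 0.516 M.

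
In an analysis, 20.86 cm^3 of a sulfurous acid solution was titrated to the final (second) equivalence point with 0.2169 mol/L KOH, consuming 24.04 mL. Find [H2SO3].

0.125 M

n(KOH) = 0.2169 x 0.02404 = 0.005214 mol.
At the final (second) equivalence point, 2 mol OH^- react per mol H2SO3, so n(H2SO3) = 0.005214 / 2 = 0.002607 mol.
[H2SO3] = 0.002607 / 0.02086 L = 0.125 M.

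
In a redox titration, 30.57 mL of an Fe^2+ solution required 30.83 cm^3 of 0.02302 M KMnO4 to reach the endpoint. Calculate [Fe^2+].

n(KMnO4) = 0.02302 x 0.03083 = 0.0007097 mol.
From the balanced equation, 1 mol KMnO4 reacts with 5 mol Fe^2+, so n(Fe^2+) = 0.0007097 x 5/1 = 0.003549 mol.
[Fe^2+] = 0.003549 / 0.03057 L = 0.116 M.

0.116 M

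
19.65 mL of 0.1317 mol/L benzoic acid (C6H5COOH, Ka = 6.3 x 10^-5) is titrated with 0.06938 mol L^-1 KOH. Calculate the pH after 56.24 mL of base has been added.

12.24

n(acid) = 0.1317 x 0.01965 = 0.002588 mol; n(KOH) added = 0.06938 x 0.05624 = 0.003902 mol.
Base is in excess by 0.003902 - 0.002588 = 0.001314 mol in a total volume of 0.07589 L.
[OH^-] = 0.001314/0.07589 = 0.01731 M, so pOH = 1.76 and pH = 14.00 - 1.76 = 12.24.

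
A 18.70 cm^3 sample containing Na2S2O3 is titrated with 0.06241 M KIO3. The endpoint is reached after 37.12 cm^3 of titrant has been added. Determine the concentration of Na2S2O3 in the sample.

0.743 M

n(KIO3) = 0.06241 x 0.03712 = 0.002317 mol.
From the balanced equation, 1 mol KIO3 reacts with 6 mol Na2S2O3, so n(Na2S2O3) = 0.002317 x 6/1 = 0.01390 mol.
[Na2S2O3] = 0.01390 / 0.01870 L = 0.743 M.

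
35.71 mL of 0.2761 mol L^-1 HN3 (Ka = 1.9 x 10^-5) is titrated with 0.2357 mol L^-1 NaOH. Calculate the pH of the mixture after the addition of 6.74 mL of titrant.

Initial n(HN3) = 0.2761 x 0.03571 = 0.009860 mol.
n(NaOH) added = 0.2357 x 0.006740 = 0.001589 mol, converting that many moles of HN3 to N3-.
Remaining n(HN3) = 0.008271 mol; n(N3-) = 0.001589 mol.
By Henderson-Hasselbalch, pH = pKa + log([A^-]/[HA]) = 4.72 + log(0.001589/0.008271) = 4.72 + (-0.72) = 4.00.

4.00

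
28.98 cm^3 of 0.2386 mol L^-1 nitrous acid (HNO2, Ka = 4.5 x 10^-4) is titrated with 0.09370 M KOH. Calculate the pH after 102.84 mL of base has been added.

n(acid) = 0.2386 x 0.02898 = 0.006915 mol; n(KOH) added = 0.09370 x 0.1028 = 0.009636 mol.
Base is in excess by 0.009636 - 0.006915 = 0.002721 mol in a total volume of 0.1318 L.
[OH^-] = 0.002721/0.1318 = 0.02065 M, so pOH = 1.69 and pH = 14.00 - 1.69 = 12.31.

12.31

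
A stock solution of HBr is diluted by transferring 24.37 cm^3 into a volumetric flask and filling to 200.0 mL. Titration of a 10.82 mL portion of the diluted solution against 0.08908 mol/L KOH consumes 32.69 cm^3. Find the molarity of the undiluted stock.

2.21 M

n(KOH) = 0.08908 x 0.03269 = 0.002912 mol.
n(HBr) in the aliquot = 0.002912 mol.
[diluted HBr] = 0.002912 / 0.01082 = 0.2691 M.
Dilution factor = 200.0/24.37 = 8.207, so [stock] = 0.2691 x 8.207 = 2.21 M.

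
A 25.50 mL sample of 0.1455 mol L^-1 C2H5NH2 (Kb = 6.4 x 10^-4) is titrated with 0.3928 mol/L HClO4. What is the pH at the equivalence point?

n(C2H5NH2) = 0.1455 x 0.02550 = 0.003710 mol; V(HClO4) at equivalence = 0.003710/0.3928 = 0.009446 L.
At equivalence the base is fully converted to C2H5NH3+; total volume = 0.03495 L, so [C2H5NH3+] = 0.003710/0.03495 = 0.1062 M.
Ka(C2H5NH3+) = Kw/Kb = 1.0e-14 / 6.4 x 10^-4 = 1.56e-11.
[H^+] = sqrt(Ka x [C2H5NH3+]) = sqrt(1.56e-11 x 0.1062) = 1.29e-6 M.
pH = -log(1.29e-6) = 5.89.

5.89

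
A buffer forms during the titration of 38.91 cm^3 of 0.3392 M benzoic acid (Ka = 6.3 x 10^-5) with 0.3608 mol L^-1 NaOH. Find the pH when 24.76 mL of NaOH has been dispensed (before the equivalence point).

Initial n(C6H5COOH) = 0.3392 x 0.03891 = 0.01320 mol.
n(NaOH) added = 0.3608 x 0.02476 = 0.008933 mol, converting that many moles of C6H5COOH to C6H5COO-.
Remaining n(C6H5COOH) = 0.004265 mol; n(C6H5COO-) = 0.008933 mol.
By Henderson-Hasselbalch, pH = pKa + log([A^-]/[HA]) = 4.20 + log(0.008933/0.004265) = 4.20 + (+0.32) = 4.52.

4.52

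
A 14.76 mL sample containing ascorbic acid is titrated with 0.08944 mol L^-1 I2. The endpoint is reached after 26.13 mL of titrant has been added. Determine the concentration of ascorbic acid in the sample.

0.158 M

n(I2) = 0.08944 x 0.02613 = 0.002337 mol.
From the balanced equation, 1 mol I2 reacts with 1 mol ascorbic acid, so n(ascorbic acid) = 0.002337 x 1/1 = 0.002337 mol.
[ascorbic acid] = 0.002337 / 0.01476 L = 0.158 M.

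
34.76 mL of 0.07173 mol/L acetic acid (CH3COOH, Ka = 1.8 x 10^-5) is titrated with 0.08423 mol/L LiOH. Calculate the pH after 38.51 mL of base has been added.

12.01

n(acid) = 0.07173 x 0.03476 = 0.002493 mol; n(LiOH) added = 0.08423 x 0.03851 = 0.003244 mol.
Base is in excess by 0.003244 - 0.002493 = 0.0007504 mol in a total volume of 0.07327 L.
[OH^-] = 0.0007504/0.07327 = 0.01024 M, so pOH = 1.99 and pH = 14.00 - 1.99 = 12.01.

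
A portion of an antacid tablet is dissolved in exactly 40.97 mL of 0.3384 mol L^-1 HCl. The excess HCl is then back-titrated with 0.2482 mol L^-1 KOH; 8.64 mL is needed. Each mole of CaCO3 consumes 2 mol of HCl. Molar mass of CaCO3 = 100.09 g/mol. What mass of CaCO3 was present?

0.587 g

Total n(HCl) added = 0.3384 x 0.04097 = 0.01386 mol.
n(KOH) used = 0.2482 x 0.008640 = 0.002144 mol, which equals the excess n(HCl).
So n(HCl) consumed by the sample = 0.01386 - 0.002144 = 0.01172 mol.
n(CaCO3) = 0.01172 / 2 = 0.005860 mol.
mass = 0.005860 mol x 100.09 g/mol = 0.587 g.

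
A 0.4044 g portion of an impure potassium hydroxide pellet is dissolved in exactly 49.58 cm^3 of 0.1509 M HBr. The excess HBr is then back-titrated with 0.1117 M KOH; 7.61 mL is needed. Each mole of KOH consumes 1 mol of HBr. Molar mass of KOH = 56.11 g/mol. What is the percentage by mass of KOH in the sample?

92.0%

Total n(HBr) added = 0.1509 x 0.04958 = 0.007482 mol.
n(KOH) used = 0.1117 x 0.007610 = 0.0008500 mol, which equals the excess n(HBr).
So n(HBr) consumed by the sample = 0.007482 - 0.0008500 = 0.006632 mol.
n(KOH) = 0.006632 / 1 = 0.006632 mol.
mass KOH = 0.006632 x 56.11 = 0.3721 g, so %KOH = 0.3721/0.4044 x 100 = 92.0%.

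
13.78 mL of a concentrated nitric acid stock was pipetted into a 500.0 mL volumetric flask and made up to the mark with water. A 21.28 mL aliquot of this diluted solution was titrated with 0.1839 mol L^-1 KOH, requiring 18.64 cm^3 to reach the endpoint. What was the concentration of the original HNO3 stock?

5.84 M

n(KOH) = 0.1839 x 0.01864 = 0.003428 mol.
n(HNO3) in the aliquot = 0.003428 mol.
[diluted HNO3] = 0.003428 / 0.02128 = 0.1611 M.
Dilution factor = 500.0/13.78 = 36.28, so [stock] = 0.1611 x 36.28 = 5.84 M.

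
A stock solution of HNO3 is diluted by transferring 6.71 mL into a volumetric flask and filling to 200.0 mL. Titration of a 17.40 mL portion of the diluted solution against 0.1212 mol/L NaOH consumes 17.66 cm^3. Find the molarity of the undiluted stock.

n(NaOH) = 0.1212 x 0.01766 = 0.002140 mol.
n(HNO3) in the aliquot = 0.002140 mol.
[diluted HNO3] = 0.002140 / 0.01740 = 0.1230 M.
Dilution factor = 200.0/6.710 = 29.81, so [stock] = 0.1230 x 29.81 = 3.67 M.

3.67 M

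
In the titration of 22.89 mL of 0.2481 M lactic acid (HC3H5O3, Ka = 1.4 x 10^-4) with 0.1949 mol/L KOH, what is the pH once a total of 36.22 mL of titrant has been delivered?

n(acid) = 0.2481 x 0.02289 = 0.005679 mol; n(KOH) added = 0.1949 x 0.03622 = 0.007059 mol.
Base is in excess by 0.007059 - 0.005679 = 0.001380 mol in a total volume of 0.05911 L.
[OH^-] = 0.001380/0.05911 = 0.02335 M, so pOH = 1.63 and pH = 14.00 - 1.63 = 12.37.

12.37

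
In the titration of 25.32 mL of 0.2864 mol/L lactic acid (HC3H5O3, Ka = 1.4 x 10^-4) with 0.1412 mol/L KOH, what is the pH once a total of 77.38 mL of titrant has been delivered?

n(acid) = 0.2864 x 0.02532 = 0.007252 mol; n(KOH) added = 0.1412 x 0.07738 = 0.01093 mol.
Base is in excess by 0.01093 - 0.007252 = 0.003674 mol in a total volume of 0.1027 L.
[OH^-] = 0.003674/0.1027 = 0.03578 M, so pOH = 1.45 and pH = 14.00 - 1.45 = 12.55.

12.55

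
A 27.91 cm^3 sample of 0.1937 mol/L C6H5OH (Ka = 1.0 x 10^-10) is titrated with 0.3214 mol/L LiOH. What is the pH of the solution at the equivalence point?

n(C6H5OH) = 0.1937 x 0.02791 = 0.005406 mol; V(LiOH) at equivalence = 0.005406/0.3214 = 0.01682 L.
At equivalence all the acid is converted to C6H5O-; total volume = 0.02791 + 0.01682 = 0.04473 L, so [C6H5O-] = 0.005406/0.04473 = 0.1209 M.
Kb = Kw/Ka = 1.0e-14 / 1.0 x 10^-10 = 0.000100.
[OH^-] = sqrt(Kb x [C6H5O-]) = sqrt(0.000100 x 0.1209) = 0.00348 M.
pOH = 2.46, so pH = 14.00 - 2.46 = 11.54.

11.54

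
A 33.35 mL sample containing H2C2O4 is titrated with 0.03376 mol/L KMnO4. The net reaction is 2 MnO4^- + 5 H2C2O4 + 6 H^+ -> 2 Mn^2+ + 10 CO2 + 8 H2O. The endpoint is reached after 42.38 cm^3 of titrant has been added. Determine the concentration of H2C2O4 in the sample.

0.107 M

n(KMnO4) = 0.03376 x 0.04238 = 0.001431 mol.
From the balanced equation, 2 mol KMnO4 reacts with 5 mol H2C2O4, so n(H2C2O4) = 0.001431 x 5/2 = 0.003577 mol.
[H2C2O4] = 0.003577 / 0.03335 L = 0.107 M.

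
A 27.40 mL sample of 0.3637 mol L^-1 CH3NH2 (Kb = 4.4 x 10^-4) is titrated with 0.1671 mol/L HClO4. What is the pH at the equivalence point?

5.79

n(CH3NH2) = 0.3637 x 0.02740 = 0.009965 mol; V(HClO4) at equivalence = 0.009965/0.1671 = 0.05964 L.
At equivalence the base is fully converted to CH3NH3+; total volume = 0.08704 L, so [CH3NH3+] = 0.009965/0.08704 = 0.1145 M.
Ka(CH3NH3+) = Kw/Kb = 1.0e-14 / 4.4 x 10^-4 = 2.27e-11.
[H^+] = sqrt(Ka x [CH3NH3+]) = sqrt(2.27e-11 x 0.1145) = 1.61e-6 M.
pH = -log(1.61e-6) = 5.79.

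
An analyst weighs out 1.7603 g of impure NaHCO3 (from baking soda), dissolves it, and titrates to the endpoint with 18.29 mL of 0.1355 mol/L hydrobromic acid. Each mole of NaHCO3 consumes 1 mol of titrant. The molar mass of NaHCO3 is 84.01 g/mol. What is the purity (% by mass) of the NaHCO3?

n(HBr) = 0.1355 x 0.01829 = 0.002478 mol.
n(NaHCO3) = 0.002478 / 1 = 0.002478 mol.
mass of NaHCO3 = 0.002478 x 84.01 = 0.2082 g.
% purity = 0.2082 / 1.7603 x 100 = 11.8%.

11.8%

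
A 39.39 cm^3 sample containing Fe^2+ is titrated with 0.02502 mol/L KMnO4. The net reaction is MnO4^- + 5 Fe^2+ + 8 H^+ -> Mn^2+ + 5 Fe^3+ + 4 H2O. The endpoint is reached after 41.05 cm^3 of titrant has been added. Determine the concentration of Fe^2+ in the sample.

0.130 M

n(KMnO4) = 0.02502 x 0.04105 = 0.001027 mol.
From the balanced equation, 1 mol KMnO4 reacts with 5 mol Fe^2+, so n(Fe^2+) = 0.001027 x 5/1 = 0.005135 mol.
[Fe^2+] = 0.005135 / 0.03939 L = 0.130 M.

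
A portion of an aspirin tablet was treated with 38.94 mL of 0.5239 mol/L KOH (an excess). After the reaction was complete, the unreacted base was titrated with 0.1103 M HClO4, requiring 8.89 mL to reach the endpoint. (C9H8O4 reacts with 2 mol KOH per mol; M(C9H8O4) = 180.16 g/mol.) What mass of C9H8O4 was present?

1.75 g

Total n(KOH) added = 0.5239 x 0.03894 = 0.02040 mol.
n(HClO4) used = 0.1103 x 0.008890 = 0.0009806 mol, which equals the excess n(KOH).
So n(KOH) consumed by the sample = 0.02040 - 0.0009806 = 0.01942 mol.
n(C9H8O4) = 0.01942 / 2 = 0.009710 mol.
mass = 0.009710 mol x 180.16 g/mol = 1.75 g.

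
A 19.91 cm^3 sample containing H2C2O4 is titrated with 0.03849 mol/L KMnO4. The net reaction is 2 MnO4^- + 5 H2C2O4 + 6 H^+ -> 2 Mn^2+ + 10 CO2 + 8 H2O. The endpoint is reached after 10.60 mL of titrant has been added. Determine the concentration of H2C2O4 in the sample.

n(KMnO4) = 0.03849 x 0.01060 = 0.0004080 mol.
From the balanced equation, 2 mol KMnO4 reacts with 5 mol H2C2O4, so n(H2C2O4) = 0.0004080 x 5/2 = 0.001020 mol.
[H2C2O4] = 0.001020 / 0.01991 L = 0.0512 M.

0.0512 M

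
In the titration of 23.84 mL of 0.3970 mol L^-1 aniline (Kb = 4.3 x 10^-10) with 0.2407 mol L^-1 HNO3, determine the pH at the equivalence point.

2.73

n(C6H5NH2) = 0.3970 x 0.02384 = 0.009464 mol; V(HNO3) at equivalence = 0.009464/0.2407 = 0.03932 L.
At equivalence the base is fully converted to C6H5NH3+; total volume = 0.06316 L, so [C6H5NH3+] = 0.009464/0.06316 = 0.1498 M.
Ka(C6H5NH3+) = Kw/Kb = 1.0e-14 / 4.3 x 10^-10 = 2.33e-5.
[H^+] = sqrt(Ka x [C6H5NH3+]) = sqrt(2.33e-5 x 0.1498) = 0.00187 M.
pH = -log(0.00187) = 2.73.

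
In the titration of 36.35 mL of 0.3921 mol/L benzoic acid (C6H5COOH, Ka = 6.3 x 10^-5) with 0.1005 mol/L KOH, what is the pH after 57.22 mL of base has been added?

4.03

Initial n(C6H5COOH) = 0.3921 x 0.03635 = 0.01425 mol.
n(KOH) added = 0.1005 x 0.05722 = 0.005751 mol, converting that many moles of C6H5COOH to C6H5COO-.
Remaining n(C6H5COOH) = 0.008502 mol; n(C6H5COO-) = 0.005751 mol.
By Henderson-Hasselbalch, pH = pKa + log([A^-]/[HA]) = 4.20 + log(0.005751/0.008502) = 4.20 + (-0.17) = 4.03.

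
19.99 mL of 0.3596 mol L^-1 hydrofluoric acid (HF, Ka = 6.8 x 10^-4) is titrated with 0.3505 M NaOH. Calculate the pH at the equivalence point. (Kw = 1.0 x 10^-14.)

8.21

n(HF) = 0.3596 x 0.01999 = 0.007188 mol; V(NaOH) at equivalence = 0.007188/0.3505 = 0.02051 L.
At equivalence all the acid is converted to F-; total volume = 0.01999 + 0.02051 = 0.04050 L, so [F-] = 0.007188/0.04050 = 0.1775 M.
Kb = Kw/Ka = 1.0e-14 / 6.8 x 10^-4 = 1.47e-11.
[OH^-] = sqrt(Kb x [F-]) = sqrt(1.47e-11 x 0.1775) = 1.62e-6 M.
pOH = 5.79, so pH = 14.00 - 5.79 = 8.21.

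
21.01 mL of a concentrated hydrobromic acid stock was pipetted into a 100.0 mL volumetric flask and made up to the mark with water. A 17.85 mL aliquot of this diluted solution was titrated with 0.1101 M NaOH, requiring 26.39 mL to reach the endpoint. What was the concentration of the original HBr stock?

0.775 M

n(NaOH) = 0.1101 x 0.02639 = 0.002906 mol.
n(HBr) in the aliquot = 0.002906 mol.
[diluted HBr] = 0.002906 / 0.01785 = 0.1628 M.
Dilution factor = 100.0/21.01 = 4.760, so [stock] = 0.1628 x 4.760 = 0.775 M.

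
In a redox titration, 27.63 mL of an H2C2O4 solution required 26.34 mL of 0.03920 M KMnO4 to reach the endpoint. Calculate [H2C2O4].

0.0934 M

n(KMnO4) = 0.03920 x 0.02634 = 0.001033 mol.
From the balanced equation, 2 mol KMnO4 reacts with 5 mol H2C2O4, so n(H2C2O4) = 0.001033 x 5/2 = 0.002581 mol.
[H2C2O4] = 0.002581 / 0.02763 L = 0.0934 M.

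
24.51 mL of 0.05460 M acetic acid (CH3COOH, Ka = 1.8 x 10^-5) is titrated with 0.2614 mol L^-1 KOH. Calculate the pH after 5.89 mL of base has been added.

n(acid) = 0.05460 x 0.02451 = 0.001338 mol; n(KOH) added = 0.2614 x 0.005890 = 0.001540 mol.
Base is in excess by 0.001540 - 0.001338 = 0.0002014 mol in a total volume of 0.03040 L.
[OH^-] = 0.0002014/0.03040 = 0.006625 M, so pOH = 2.18 and pH = 14.00 - 2.18 = 11.82.

11.82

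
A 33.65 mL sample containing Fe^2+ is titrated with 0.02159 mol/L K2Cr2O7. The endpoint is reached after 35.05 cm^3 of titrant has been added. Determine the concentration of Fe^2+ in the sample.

0.135 M

n(K2Cr2O7) = 0.02159 x 0.03505 = 0.0007567 mol.
From the balanced equation, 1 mol K2Cr2O7 reacts with 6 mol Fe^2+, so n(Fe^2+) = 0.0007567 x 6/1 = 0.004540 mol.
[Fe^2+] = 0.004540 / 0.03365 L = 0.135 M.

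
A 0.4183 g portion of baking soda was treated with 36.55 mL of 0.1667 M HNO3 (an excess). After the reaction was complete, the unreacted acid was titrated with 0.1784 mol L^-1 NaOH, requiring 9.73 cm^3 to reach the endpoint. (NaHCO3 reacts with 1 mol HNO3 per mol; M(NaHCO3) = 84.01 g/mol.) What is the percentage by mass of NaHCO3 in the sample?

Total n(HNO3) added = 0.1667 x 0.03655 = 0.006093 mol.
n(NaOH) used = 0.1784 x 0.009730 = 0.001736 mol, which equals the excess n(HNO3).
So n(HNO3) consumed by the sample = 0.006093 - 0.001736 = 0.004357 mol.
n(NaHCO3) = 0.004357 / 1 = 0.004357 mol.
mass NaHCO3 = 0.004357 x 84.01 = 0.3660 g, so %NaHCO3 = 0.3660/0.4183 x 100 = 87.5%.

87.5%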